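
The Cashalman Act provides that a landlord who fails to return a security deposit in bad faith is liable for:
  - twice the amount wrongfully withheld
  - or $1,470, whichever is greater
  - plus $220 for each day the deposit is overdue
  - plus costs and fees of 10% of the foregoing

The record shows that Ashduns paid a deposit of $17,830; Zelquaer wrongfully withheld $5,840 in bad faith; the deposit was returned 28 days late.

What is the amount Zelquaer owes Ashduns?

Doubled: 2 × $5,840 = $11,680
Minimum $1,470: $11,680 meets the minimum, no increase.
Late-return penalty: 28 × $220 = $6,160
Damages plus late penalty: $11,680 + $6,160 = $17,840
Costs and fees: 10% of $17,840 = $1,784
Total recovery: $17,840 + $1,784 = $19,624

$19,624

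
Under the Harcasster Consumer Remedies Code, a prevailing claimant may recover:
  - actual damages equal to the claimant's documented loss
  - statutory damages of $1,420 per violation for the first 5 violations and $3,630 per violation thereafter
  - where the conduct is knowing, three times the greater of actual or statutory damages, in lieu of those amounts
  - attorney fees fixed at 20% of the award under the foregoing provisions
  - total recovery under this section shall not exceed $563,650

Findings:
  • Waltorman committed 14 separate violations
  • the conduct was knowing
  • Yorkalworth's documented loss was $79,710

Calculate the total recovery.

Total recovery: $286,956

First 5 violations: 5 × $1,420 = $7,100
Remaining violations: (14 − 5) × $3,630 = $32,670
Statutory damages: $7,100 + $32,670 = $39,770
Greater of actual damages ($79,710) or statutory damages ($39,770): $79,710
Trebled: 3 × $79,710 = $239,130
Attorney fees: 20% of $239,130 = $47,826
Total before cap: $239,130 + $47,826 = $286,956
Cap at $563,650: $286,956 is within the cap, no reduction.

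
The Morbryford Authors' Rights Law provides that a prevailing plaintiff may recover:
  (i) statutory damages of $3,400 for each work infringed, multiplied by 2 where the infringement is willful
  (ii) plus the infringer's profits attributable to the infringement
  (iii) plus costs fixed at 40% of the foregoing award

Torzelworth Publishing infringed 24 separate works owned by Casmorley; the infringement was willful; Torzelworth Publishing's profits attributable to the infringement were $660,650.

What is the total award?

Statutory damages: 24 × $3,400 = $81,600
Doubled: 2 × $81,600 = $163,200
Combined award: $163,200 + $660,650 = $823,850
Costs: 40% of $823,850 = $329,540
Award plus costs: $823,850 + $329,540 = $1,153,390

$1,153,390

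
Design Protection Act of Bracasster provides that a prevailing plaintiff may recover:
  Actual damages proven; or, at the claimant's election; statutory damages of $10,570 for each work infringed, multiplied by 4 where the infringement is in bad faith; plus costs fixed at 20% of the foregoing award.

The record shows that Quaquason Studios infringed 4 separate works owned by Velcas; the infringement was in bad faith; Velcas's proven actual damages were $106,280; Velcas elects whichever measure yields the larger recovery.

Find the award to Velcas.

Award: $202,944

Statutory damages: 4 × $10,570 = $42,280
Multiplied by 4: 4 × $42,280 = $169,120
Greater of actual damages ($106,280) or enhanced statutory damages ($169,120): $169,120
Costs: 20% of $169,120 = $33,824
Award plus costs: $169,120 + $33,824 = $202,944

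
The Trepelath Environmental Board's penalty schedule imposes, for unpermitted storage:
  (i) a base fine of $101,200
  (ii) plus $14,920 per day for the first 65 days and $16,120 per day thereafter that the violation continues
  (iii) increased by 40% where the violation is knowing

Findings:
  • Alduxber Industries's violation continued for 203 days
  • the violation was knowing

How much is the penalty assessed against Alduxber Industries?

$4,613,784

First 65 days: 65 × $14,920 = $969,800
Remaining days: (203 − 65) × $16,120 = $2,224,560
Per-day component: $969,800 + $2,224,560 = $3,194,360
Base plus per-day: $101,200 + $3,194,360 = $3,295,560
Enhancement: 40% of $3,295,560 = $1,318,224
Enhanced fine: $3,295,560 + $1,318,224 = $4,613,784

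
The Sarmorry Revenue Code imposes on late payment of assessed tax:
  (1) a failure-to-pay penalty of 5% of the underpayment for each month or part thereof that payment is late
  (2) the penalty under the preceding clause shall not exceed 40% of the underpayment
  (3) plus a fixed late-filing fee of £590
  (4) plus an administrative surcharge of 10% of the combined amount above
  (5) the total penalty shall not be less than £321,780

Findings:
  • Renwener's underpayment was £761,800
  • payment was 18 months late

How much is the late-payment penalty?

£335,841

Accrued rate: 5% × 18 = 90%, capped at 40% → 40%
Failure-to-pay penalty: 40% of £761,800 = £304,720
Penalty before surcharge: £304,720 + £590 = £305,310
Administrative surcharge: 10% of £305,310 = £30,531
Total penalty: £305,310 + £30,531 = £335,841
Minimum £321,780: £335,841 meets the minimum, no increase.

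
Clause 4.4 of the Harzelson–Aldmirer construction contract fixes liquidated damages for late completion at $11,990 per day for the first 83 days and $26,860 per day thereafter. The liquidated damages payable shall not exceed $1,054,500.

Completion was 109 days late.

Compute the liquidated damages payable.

Liquidated damages: $1,054,500

First 83 days: 83 × $11,990 = $995,170
Remaining days: (109 − 83) × $26,860 = $698,360
Accrued per-day damages: $995,170 + $698,360 = $1,693,530
Cap at $1,054,500: $1,693,530 exceeds the cap → $1,054,500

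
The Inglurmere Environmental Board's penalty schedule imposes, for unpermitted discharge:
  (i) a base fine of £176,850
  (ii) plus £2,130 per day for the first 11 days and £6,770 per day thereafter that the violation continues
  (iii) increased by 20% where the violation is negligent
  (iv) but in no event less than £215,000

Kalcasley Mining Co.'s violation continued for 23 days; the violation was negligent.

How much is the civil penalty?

Civil penalty: £337,824

First 11 days: 11 × £2,130 = £23,430
Remaining days: (23 − 11) × £6,770 = £81,240
Per-day component: £23,430 + £81,240 = £104,670
Base plus per-day: £176,850 + £104,670 = £281,520
Enhancement: 20% of £281,520 = £56,304
Enhanced fine: £281,520 + £56,304 = £337,824
Minimum £215,000: £337,824 meets the minimum, no increase.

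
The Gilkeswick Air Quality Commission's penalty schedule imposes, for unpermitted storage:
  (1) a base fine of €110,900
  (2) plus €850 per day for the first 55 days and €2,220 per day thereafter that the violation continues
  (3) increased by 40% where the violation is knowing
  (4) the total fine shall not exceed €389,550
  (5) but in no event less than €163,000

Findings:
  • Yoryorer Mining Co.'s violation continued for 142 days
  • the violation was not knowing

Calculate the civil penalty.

€350,790

First 55 days: 55 × €850 = €46,750
Remaining days: (142 − 55) × €2,220 = €193,140
Per-day component: €46,750 + €193,140 = €239,890
Base plus per-day: €110,900 + €239,890 = €350,790
The violation was not knowing: no 40% increase.
Cap at €389,550: €350,790 is within the cap, no reduction.
Minimum €163,000: €350,790 meets the minimum, no increase.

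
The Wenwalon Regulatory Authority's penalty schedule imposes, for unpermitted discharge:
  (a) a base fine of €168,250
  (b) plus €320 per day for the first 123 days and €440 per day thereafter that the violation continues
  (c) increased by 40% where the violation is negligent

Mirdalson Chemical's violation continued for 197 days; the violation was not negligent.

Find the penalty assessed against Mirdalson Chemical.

First 123 days: 123 × €320 = €39,360
Remaining days: (197 − 123) × €440 = €32,560
Per-day component: €39,360 + €32,560 = €71,920
Base plus per-day: €168,250 + €71,920 = €240,170
The violation was not negligent: no 40% increase.

Civil penalty: €240,170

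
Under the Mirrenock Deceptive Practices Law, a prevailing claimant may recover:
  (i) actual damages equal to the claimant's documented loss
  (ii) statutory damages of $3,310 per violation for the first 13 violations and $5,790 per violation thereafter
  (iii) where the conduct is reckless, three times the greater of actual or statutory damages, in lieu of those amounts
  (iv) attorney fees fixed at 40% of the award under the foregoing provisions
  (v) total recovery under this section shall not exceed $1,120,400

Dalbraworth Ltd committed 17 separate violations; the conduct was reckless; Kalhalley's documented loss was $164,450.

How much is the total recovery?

First 13 violations: 13 × $3,310 = $43,030
Remaining violations: (17 − 13) × $5,790 = $23,160
Statutory damages: $43,030 + $23,160 = $66,190
Greater of actual damages ($164,450) or statutory damages ($66,190): $164,450
Trebled: 3 × $164,450 = $493,350
Attorney fees: 40% of $493,350 = $197,340
Total before cap: $493,350 + $197,340 = $690,690
Cap at $1,120,400: $690,690 is within the cap, no reduction.

$690,690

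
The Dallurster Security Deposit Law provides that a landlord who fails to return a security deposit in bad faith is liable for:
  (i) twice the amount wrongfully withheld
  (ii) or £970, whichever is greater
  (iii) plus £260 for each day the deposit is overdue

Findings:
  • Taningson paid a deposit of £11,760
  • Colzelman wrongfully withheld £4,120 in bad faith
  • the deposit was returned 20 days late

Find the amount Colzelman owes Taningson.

Doubled: 2 × £4,120 = £8,240
Minimum £970: £8,240 meets the minimum, no increase.
Late-return penalty: 20 × £260 = £5,200
Damages plus late penalty: £8,240 + £5,200 = £13,440

£13,440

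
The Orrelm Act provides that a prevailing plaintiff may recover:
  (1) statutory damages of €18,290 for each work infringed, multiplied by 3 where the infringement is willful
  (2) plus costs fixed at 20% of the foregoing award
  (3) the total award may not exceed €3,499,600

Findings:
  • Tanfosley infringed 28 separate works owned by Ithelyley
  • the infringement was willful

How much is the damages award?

€1,843,632

Statutory damages: 28 × €18,290 = €512,120
Trebled: 3 × €512,120 = €1,536,360
Costs: 20% of €1,536,360 = €307,272
Award plus costs: €1,536,360 + €307,272 = €1,843,632
Cap at €3,499,600: €1,843,632 is within the cap, no reduction.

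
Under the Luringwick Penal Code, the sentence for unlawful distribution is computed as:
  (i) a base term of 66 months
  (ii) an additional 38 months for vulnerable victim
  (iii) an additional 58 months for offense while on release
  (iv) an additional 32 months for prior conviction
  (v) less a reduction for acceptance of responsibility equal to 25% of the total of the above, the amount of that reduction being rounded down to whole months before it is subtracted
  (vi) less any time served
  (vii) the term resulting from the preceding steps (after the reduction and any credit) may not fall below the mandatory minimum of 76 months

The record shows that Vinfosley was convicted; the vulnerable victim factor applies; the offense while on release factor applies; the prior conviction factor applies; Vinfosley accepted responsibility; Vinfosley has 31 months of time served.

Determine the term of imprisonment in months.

Vulnerable victim enhancement: +38 months
Offense while on release enhancement: +58 months
Prior conviction enhancement: +32 months
Adjusted term: 66 months + 38 months + 58 months + 32 months = 194 months
Acceptance of responsibility reduction: 25% of 194 months = 48 months (rounded down)
After reduction: 194 − 48 = 146 months
Less time served: 146 months − 31 months = 115 months
Minimum 76 months: 115 months meets the minimum, no increase.

115 months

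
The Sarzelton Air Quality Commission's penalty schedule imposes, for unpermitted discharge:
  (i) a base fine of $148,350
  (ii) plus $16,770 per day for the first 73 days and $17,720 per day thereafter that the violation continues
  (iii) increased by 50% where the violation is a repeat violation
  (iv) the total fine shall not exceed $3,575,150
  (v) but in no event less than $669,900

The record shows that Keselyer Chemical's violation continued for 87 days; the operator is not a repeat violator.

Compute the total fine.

First 73 days: 73 × $16,770 = $1,224,210
Remaining days: (87 − 73) × $17,720 = $248,080
Per-day component: $1,224,210 + $248,080 = $1,472,290
Base plus per-day: $148,350 + $1,472,290 = $1,620,640
The operator is not a repeat violator: no 50% increase.
Cap at $3,575,150: $1,620,640 is within the cap, no reduction.
Minimum $669,900: $1,620,640 meets the minimum, no increase.

$1,620,640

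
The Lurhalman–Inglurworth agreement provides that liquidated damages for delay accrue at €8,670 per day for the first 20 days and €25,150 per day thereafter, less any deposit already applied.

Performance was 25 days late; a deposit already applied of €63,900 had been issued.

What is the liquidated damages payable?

€235,250

First 20 days: 20 × €8,670 = €173,400
Remaining days: (25 − 20) × €25,150 = €125,750
Accrued per-day damages: €173,400 + €125,750 = €299,150
Less deposit already applied: €299,150 − €63,900 = €235,250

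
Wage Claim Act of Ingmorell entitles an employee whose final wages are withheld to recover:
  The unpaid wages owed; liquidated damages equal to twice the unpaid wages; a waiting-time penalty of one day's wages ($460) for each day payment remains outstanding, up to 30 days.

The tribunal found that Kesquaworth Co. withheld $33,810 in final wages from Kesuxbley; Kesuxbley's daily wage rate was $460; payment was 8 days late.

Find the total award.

Doubled: 2 × $33,810 = $67,620
Penalty days: min(8, 30) = 8
Waiting-time penalty: 8 × $460 = $3,680
Total award: $33,810 + $67,620 + $3,680 = $105,110

$105,110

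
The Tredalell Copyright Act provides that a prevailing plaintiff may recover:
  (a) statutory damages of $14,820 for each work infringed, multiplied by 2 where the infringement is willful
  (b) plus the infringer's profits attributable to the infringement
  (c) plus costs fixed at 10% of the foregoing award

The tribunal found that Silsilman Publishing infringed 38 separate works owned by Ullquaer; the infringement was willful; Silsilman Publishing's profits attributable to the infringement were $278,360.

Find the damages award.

Statutory damages: 38 × $14,820 = $563,160
Doubled: 2 × $563,160 = $1,126,320
Combined award: $1,126,320 + $278,360 = $1,404,680
Costs: 10% of $1,404,680 = $140,468
Award plus costs: $1,404,680 + $140,468 = $1,545,148

$1,545,148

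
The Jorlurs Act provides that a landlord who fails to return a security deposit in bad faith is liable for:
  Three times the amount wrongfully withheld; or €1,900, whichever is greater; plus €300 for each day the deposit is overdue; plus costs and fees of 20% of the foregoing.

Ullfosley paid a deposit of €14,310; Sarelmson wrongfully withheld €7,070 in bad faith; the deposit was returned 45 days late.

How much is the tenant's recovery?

€41,652

Trebled: 3 × €7,070 = €21,210
Minimum €1,900: €21,210 meets the minimum, no increase.
Late-return penalty: 45 × €300 = €13,500
Damages plus late penalty: €21,210 + €13,500 = €34,710
Costs and fees: 20% of €34,710 = €6,942
Total recovery: €34,710 + €6,942 = €41,652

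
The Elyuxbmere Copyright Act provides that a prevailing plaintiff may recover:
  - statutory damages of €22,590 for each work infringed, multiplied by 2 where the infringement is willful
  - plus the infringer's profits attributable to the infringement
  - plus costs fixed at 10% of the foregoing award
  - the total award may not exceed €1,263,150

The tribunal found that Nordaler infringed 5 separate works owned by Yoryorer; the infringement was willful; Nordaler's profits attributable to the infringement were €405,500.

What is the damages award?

Statutory damages: 5 × €22,590 = €112,950
Doubled: 2 × €112,950 = €225,900
Combined award: €225,900 + €405,500 = €631,400
Costs: 10% of €631,400 = €63,140
Award plus costs: €631,400 + €63,140 = €694,540
Cap at €1,263,150: €694,540 is within the cap, no reduction.

€694,540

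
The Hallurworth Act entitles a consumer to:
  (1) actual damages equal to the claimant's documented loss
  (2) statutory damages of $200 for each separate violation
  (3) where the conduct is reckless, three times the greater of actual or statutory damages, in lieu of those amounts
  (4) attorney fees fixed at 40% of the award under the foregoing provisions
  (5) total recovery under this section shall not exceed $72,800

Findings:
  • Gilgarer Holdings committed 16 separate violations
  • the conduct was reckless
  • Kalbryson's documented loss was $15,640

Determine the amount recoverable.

Total recovery: $65,688

Statutory damages: 16 × $200 = $3,200
Greater of actual damages ($15,640) or statutory damages ($3,200): $15,640
Trebled: 3 × $15,640 = $46,920
Attorney fees: 40% of $46,920 = $18,768
Total before cap: $46,920 + $18,768 = $65,688
Cap at $72,800: $65,688 is within the cap, no reduction.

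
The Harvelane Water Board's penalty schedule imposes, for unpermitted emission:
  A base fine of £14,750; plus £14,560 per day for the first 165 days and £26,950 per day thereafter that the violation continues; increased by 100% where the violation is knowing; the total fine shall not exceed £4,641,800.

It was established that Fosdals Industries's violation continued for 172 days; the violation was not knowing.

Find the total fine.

£2,605,800

First 165 days: 165 × £14,560 = £2,402,400
Remaining days: (172 − 165) × £26,950 = £188,650
Per-day component: £2,402,400 + £188,650 = £2,591,050
Base plus per-day: £14,750 + £2,591,050 = £2,605,800
The violation was not knowing: no 100% increase.
Cap at £4,641,800: £2,605,800 is within the cap, no reduction.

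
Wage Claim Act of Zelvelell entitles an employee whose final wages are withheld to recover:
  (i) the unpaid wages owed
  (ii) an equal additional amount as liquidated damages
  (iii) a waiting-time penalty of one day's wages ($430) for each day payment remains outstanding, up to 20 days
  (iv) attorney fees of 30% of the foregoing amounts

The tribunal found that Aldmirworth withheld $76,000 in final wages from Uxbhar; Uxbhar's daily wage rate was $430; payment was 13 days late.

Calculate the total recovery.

$204,867

Liquidated damages (equal amount): $76,000
Penalty days: min(13, 20) = 13
Waiting-time penalty: 13 × $430 = $5,590
Subtotal: $76,000 + $76,000 + $5,590 = $157,590
Attorney fees: 30% of $157,590 = $47,277
Total award: $157,590 + $47,277 = $204,867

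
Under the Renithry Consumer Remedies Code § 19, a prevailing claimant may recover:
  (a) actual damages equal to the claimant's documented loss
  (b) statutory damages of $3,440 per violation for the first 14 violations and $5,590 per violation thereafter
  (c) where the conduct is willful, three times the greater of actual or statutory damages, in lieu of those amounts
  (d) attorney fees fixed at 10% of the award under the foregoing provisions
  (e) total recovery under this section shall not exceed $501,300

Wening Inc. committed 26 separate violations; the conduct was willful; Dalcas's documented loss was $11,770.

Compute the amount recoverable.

First 14 violations: 14 × $3,440 = $48,160
Remaining violations: (26 − 14) × $5,590 = $67,080
Statutory damages: $48,160 + $67,080 = $115,240
Greater of actual damages ($11,770) or statutory damages ($115,240): $115,240
Trebled: 3 × $115,240 = $345,720
Attorney fees: 10% of $345,720 = $34,572
Total before cap: $345,720 + $34,572 = $380,292
Cap at $501,300: $380,292 is within the cap, no reduction.

$380,292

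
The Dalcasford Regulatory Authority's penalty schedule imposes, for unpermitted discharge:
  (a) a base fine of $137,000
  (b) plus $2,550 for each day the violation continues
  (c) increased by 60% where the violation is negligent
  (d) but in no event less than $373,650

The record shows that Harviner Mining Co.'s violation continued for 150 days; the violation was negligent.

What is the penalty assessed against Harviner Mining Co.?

$831,200

Per-day component: 150 × $2,550 = $382,500
Base plus per-day: $137,000 + $382,500 = $519,500
Enhancement: 60% of $519,500 = $311,700
Enhanced fine: $519,500 + $311,700 = $831,200
Minimum $373,650: $831,200 meets the minimum, no increase.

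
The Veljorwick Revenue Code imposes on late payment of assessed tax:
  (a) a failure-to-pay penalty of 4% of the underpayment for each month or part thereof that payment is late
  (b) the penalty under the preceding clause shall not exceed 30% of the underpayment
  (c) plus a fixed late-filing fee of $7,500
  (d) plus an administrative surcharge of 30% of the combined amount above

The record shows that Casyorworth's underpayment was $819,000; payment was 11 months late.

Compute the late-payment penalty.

$329,160

Accrued rate: 4% × 11 = 44%, capped at 30% → 30%
Failure-to-pay penalty: 30% of $819,000 = $245,700
Penalty before surcharge: $245,700 + $7,500 = $253,200
Administrative surcharge: 30% of $253,200 = $75,960
Total penalty: $253,200 + $75,960 = $329,160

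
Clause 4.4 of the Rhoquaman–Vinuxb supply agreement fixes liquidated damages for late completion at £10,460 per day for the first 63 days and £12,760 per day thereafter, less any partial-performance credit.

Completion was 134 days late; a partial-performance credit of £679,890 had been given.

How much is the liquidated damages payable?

£885,050

First 63 days: 63 × £10,460 = £658,980
Remaining days: (134 − 63) × £12,760 = £905,960
Accrued per-day damages: £658,980 + £905,960 = £1,564,940
Less partial-performance credit: £1,564,940 − £679,890 = £885,050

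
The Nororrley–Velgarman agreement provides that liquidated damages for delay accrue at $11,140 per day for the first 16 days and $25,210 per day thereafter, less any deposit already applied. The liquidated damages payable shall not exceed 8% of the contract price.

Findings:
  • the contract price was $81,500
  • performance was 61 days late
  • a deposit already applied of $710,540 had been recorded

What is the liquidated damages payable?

First 16 days: 16 × $11,140 = $178,240
Remaining days: (61 − 16) × $25,210 = $1,134,450
Accrued per-day damages: $178,240 + $1,134,450 = $1,312,690
Less deposit already applied: $1,312,690 − $710,540 = $602,150
Cap: 8% of $81,500 = $6,520
Cap at $6,520: $602,150 exceeds the cap → $6,520

$6,520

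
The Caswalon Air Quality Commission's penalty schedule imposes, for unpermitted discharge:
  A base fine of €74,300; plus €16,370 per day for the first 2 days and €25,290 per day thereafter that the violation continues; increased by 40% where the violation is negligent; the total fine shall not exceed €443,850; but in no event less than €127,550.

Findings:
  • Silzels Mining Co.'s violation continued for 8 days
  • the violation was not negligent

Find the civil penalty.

First 2 days: 2 × €16,370 = €32,740
Remaining days: (8 − 2) × €25,290 = €151,740
Per-day component: €32,740 + €151,740 = €184,480
Base plus per-day: €74,300 + €184,480 = €258,780
The violation was not negligent: no 40% increase.
Cap at €443,850: €258,780 is within the cap, no reduction.
Minimum €127,550: €258,780 meets the minimum, no increase.

€258,780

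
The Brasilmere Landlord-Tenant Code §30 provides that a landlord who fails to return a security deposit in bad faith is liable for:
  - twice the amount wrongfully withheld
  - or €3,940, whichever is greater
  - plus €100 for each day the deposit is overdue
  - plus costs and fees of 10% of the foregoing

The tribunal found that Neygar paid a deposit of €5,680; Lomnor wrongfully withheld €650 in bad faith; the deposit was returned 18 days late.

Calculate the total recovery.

€6,314

Doubled: 2 × €650 = €1,300
Minimum €3,940: €1,300 is below the minimum → €3,940
Late-return penalty: 18 × €100 = €1,800
Damages plus late penalty: €3,940 + €1,800 = €5,740
Costs and fees: 10% of €5,740 = €574
Total recovery: €5,740 + €574 = €6,314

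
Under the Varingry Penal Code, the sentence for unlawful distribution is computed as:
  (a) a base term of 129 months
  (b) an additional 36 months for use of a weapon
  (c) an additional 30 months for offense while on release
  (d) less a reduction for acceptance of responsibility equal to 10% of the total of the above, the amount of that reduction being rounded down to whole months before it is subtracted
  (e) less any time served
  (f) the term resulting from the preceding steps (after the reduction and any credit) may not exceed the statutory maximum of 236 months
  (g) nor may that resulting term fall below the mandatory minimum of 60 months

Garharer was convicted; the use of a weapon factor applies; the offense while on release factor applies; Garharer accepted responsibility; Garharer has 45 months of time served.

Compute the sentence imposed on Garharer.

Sentence: 131 months

Use of a weapon enhancement: +36 months
Offense while on release enhancement: +30 months
Adjusted term: 129 months + 36 months + 30 months = 195 months
Acceptance of responsibility reduction: 10% of 195 months = 19 months (rounded down)
After reduction: 195 − 19 = 176 months
Less time served: 176 months − 45 months = 131 months
Cap at 236 months: 131 months is within the cap, no reduction.
Minimum 60 months: 131 months meets the minimum, no increase.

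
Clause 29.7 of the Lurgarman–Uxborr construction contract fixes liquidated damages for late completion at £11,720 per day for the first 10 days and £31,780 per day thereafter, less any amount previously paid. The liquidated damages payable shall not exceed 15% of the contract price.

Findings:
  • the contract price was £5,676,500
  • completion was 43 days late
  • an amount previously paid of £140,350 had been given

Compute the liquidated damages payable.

First 10 days: 10 × £11,720 = £117,200
Remaining days: (43 − 10) × £31,780 = £1,048,740
Accrued per-day damages: £117,200 + £1,048,740 = £1,165,940
Less amount previously paid: £1,165,940 − £140,350 = £1,025,590
Cap: 15% of £5,676,500 = £851,475
Cap at £851,475: £1,025,590 exceeds the cap → £851,475

Liquidated damages: £851,475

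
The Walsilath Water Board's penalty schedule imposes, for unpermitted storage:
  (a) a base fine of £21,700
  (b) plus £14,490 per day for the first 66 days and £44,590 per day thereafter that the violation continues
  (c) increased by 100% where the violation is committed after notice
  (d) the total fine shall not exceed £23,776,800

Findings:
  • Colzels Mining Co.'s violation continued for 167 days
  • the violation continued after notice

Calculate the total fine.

Civil penalty: £10,963,260

First 66 days: 66 × £14,490 = £956,340
Remaining days: (167 − 66) × £44,590 = £4,503,590
Per-day component: £956,340 + £4,503,590 = £5,459,930
Base plus per-day: £21,700 + £5,459,930 = £5,481,630
Enhancement: 100% of £5,481,630 = £5,481,630
Enhanced fine: £5,481,630 + £5,481,630 = £10,963,260
Cap at £23,776,800: £10,963,260 is within the cap, no reduction.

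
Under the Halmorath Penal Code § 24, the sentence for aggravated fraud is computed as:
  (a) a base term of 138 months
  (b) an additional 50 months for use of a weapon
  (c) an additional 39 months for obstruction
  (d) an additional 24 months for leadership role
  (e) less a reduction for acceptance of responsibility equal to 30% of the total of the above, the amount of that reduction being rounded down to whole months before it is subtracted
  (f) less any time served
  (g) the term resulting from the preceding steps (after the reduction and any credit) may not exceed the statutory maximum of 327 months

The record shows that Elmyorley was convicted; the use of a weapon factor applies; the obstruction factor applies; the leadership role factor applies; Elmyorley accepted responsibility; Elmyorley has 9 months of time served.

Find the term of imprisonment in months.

167 months

Use of a weapon enhancement: +50 months
Obstruction enhancement: +39 months
Leadership role enhancement: +24 months
Adjusted term: 138 months + 50 months + 39 months + 24 months = 251 months
Acceptance of responsibility reduction: 30% of 251 months = 75 months (rounded down)
After reduction: 251 − 75 = 176 months
Less time served: 176 months − 9 months = 167 months
Cap at 327 months: 167 months is within the cap, no reduction.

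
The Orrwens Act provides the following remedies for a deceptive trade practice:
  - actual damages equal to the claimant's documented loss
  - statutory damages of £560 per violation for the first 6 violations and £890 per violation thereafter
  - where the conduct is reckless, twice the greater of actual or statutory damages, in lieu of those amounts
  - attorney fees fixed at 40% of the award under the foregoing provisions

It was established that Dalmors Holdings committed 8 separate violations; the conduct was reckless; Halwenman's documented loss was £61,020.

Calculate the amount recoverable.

First 6 violations: 6 × £560 = £3,360
Remaining violations: (8 − 6) × £890 = £1,780
Statutory damages: £3,360 + £1,780 = £5,140
Greater of actual damages (£61,020) or statutory damages (£5,140): £61,020
Doubled: 2 × £61,020 = £122,040
Attorney fees: 40% of £122,040 = £48,816
Total recovery: £122,040 + £48,816 = £170,856

Total recovery: £170,856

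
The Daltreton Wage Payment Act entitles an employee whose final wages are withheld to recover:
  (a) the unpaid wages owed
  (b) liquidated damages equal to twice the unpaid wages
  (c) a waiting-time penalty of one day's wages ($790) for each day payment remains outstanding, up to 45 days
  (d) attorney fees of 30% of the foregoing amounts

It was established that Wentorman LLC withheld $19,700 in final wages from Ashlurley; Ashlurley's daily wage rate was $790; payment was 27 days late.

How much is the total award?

Doubled: 2 × $19,700 = $39,400
Penalty days: min(27, 45) = 27
Waiting-time penalty: 27 × $790 = $21,330
Subtotal: $19,700 + $39,400 + $21,330 = $80,430
Attorney fees: 30% of $80,430 = $24,129
Total award: $80,430 + $24,129 = $104,559

$104,559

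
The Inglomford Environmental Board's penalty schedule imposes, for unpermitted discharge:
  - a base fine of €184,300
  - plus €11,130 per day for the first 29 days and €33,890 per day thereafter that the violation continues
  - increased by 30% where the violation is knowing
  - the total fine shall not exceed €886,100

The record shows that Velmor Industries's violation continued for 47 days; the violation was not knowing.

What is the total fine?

€886,100

First 29 days: 29 × €11,130 = €322,770
Remaining days: (47 − 29) × €33,890 = €610,020
Per-day component: €322,770 + €610,020 = €932,790
Base plus per-day: €184,300 + €932,790 = €1,117,090
The violation was not knowing: no 30% increase.
Cap at €886,100: €1,117,090 exceeds the cap → €886,100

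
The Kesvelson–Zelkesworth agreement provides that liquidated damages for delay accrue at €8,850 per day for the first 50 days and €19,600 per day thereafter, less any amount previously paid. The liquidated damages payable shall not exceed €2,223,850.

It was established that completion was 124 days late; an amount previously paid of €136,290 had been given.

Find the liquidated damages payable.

First 50 days: 50 × €8,850 = €442,500
Remaining days: (124 − 50) × €19,600 = €1,450,400
Accrued per-day damages: €442,500 + €1,450,400 = €1,892,900
Less amount previously paid: €1,892,900 − €136,290 = €1,756,610
Cap at €2,223,850: €1,756,610 is within the cap, no reduction.

€1,756,610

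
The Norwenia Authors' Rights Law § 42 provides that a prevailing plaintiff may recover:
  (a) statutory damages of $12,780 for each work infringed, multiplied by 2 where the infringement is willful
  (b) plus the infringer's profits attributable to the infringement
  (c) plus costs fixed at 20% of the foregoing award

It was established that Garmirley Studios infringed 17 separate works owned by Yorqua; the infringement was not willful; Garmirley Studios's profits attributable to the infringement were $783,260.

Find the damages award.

Award: $1,200,624

Statutory damages: 17 × $12,780 = $217,260
Infringement not willful: no ×2 enhancement.
Combined award: $217,260 + $783,260 = $1,000,520
Costs: 20% of $1,000,520 = $200,104
Award plus costs: $1,000,520 + $200,104 = $1,200,624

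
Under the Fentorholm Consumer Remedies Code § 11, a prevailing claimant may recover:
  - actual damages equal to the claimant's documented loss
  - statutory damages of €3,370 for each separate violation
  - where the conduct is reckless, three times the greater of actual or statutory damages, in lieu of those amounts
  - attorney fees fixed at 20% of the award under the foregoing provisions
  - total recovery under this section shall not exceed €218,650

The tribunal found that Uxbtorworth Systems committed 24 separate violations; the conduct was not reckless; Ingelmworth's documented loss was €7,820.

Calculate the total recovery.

Statutory damages: 24 × €3,370 = €80,880
Conduct not reckless: the in-lieu enhancement does not apply.
Actual plus statutory damages: €7,820 + €80,880 = €88,700
Attorney fees: 20% of €88,700 = €17,740
Total before cap: €88,700 + €17,740 = €106,440
Cap at €218,650: €106,440 is within the cap, no reduction.

€106,440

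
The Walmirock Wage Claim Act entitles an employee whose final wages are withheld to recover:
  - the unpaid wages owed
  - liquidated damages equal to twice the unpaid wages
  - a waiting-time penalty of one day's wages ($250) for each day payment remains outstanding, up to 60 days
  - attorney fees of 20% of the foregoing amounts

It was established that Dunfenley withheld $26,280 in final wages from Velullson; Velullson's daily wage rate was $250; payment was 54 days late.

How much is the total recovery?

$110,808

Doubled: 2 × $26,280 = $52,560
Penalty days: min(54, 60) = 54
Waiting-time penalty: 54 × $250 = $13,500
Subtotal: $26,280 + $52,560 + $13,500 = $92,340
Attorney fees: 20% of $92,340 = $18,468
Total award: $92,340 + $18,468 = $110,808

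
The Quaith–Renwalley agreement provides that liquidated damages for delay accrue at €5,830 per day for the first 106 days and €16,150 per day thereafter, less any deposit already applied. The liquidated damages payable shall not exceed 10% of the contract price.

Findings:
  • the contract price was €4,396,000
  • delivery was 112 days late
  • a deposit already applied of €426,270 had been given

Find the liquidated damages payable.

€288,610

First 106 days: 106 × €5,830 = €617,980
Remaining days: (112 − 106) × €16,150 = €96,900
Accrued per-day damages: €617,980 + €96,900 = €714,880
Less deposit already applied: €714,880 − €426,270 = €288,610
Cap: 10% of €4,396,000 = €439,600
Cap at €439,600: €288,610 is within the cap, no reduction.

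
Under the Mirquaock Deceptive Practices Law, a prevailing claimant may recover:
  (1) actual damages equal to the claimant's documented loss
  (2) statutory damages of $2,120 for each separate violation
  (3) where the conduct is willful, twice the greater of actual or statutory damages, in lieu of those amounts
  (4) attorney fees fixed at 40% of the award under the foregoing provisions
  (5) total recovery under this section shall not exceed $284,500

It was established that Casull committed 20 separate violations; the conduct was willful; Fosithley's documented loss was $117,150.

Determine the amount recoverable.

Statutory damages: 20 × $2,120 = $42,400
Greater of actual damages ($117,150) or statutory damages ($42,400): $117,150
Doubled: 2 × $117,150 = $234,300
Attorney fees: 40% of $234,300 = $93,720
Total before cap: $234,300 + $93,720 = $328,020
Cap at $284,500: $328,020 exceeds the cap → $284,500

$284,500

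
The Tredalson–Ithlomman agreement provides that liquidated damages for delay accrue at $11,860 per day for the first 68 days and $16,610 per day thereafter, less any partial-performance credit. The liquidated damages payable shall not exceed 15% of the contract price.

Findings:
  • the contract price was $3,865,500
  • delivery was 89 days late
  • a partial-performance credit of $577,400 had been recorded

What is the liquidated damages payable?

$577,890

First 68 days: 68 × $11,860 = $806,480
Remaining days: (89 − 68) × $16,610 = $348,810
Accrued per-day damages: $806,480 + $348,810 = $1,155,290
Less partial-performance credit: $1,155,290 − $577,400 = $577,890
Cap: 15% of $3,865,500 = $579,825
Cap at $579,825: $577,890 is within the cap, no reduction.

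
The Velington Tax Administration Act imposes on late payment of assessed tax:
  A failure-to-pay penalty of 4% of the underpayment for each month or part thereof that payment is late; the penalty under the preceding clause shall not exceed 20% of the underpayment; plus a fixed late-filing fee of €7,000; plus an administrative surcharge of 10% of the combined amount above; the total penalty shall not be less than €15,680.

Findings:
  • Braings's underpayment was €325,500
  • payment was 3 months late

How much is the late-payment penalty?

Accrued rate: 4% × 3 = 12%, capped at 20% → 12%
Failure-to-pay penalty: 12% of €325,500 = €39,060
Penalty before surcharge: €39,060 + €7,000 = €46,060
Administrative surcharge: 10% of €46,060 = €4,606
Total penalty: €46,060 + €4,606 = €50,666
Minimum €15,680: €50,666 meets the minimum, no increase.

€50,666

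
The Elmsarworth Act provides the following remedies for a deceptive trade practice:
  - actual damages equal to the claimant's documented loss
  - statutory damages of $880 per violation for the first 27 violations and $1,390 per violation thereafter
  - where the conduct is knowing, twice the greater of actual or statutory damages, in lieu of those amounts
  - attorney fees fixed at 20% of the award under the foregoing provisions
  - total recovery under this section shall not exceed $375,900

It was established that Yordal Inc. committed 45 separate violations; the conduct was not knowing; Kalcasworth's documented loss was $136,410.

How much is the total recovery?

$222,228

First 27 violations: 27 × $880 = $23,760
Remaining violations: (45 − 27) × $1,390 = $25,020
Statutory damages: $23,760 + $25,020 = $48,780
Conduct not knowing: the in-lieu enhancement does not apply.
Actual plus statutory damages: $136,410 + $48,780 = $185,190
Attorney fees: 20% of $185,190 = $37,038
Total before cap: $185,190 + $37,038 = $222,228
Cap at $375,900: $222,228 is within the cap, no reduction.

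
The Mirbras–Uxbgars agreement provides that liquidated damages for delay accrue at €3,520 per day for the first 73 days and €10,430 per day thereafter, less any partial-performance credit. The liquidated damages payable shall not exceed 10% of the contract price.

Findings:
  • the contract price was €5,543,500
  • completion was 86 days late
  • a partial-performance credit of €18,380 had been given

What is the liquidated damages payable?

€374,170

First 73 days: 73 × €3,520 = €256,960
Remaining days: (86 − 73) × €10,430 = €135,590
Accrued per-day damages: €256,960 + €135,590 = €392,550
Less partial-performance credit: €392,550 − €18,380 = €374,170
Cap: 10% of €5,543,500 = €554,350
Cap at €554,350: €374,170 is within the cap, no reduction.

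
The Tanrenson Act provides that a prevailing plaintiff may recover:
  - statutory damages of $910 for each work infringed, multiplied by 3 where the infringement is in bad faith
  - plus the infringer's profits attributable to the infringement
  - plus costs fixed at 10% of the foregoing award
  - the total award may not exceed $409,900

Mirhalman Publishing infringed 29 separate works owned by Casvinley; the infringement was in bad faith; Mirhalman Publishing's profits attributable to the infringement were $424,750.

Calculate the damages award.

Statutory damages: 29 × $910 = $26,390
Trebled: 3 × $26,390 = $79,170
Combined award: $79,170 + $424,750 = $503,920
Costs: 10% of $503,920 = $50,392
Award plus costs: $503,920 + $50,392 = $554,312
Cap at $409,900: $554,312 exceeds the cap → $409,900

$409,900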